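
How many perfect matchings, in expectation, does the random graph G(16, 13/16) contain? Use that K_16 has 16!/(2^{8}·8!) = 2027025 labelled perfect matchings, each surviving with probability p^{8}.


K_16 has 16!/(2^{8}·8!) = 2027025 labelled perfect matchings.
For each such perfect matching H, let X_H = 1 if all 8 edges of H are present in G. Then P[X_H = 1] = p^{8} = (13/16)^{8} = 815730721/4294967296.
By linearity of expectation: E[X] = Σ_H E[X_H] = 2027025 · p^{8} = 2027025 · 815730721/4294967296 = 1653506564735025/4294967296.
Numerically: E[X] ≈ 384987.

E[X] = 2027025 · (13/16)^{8} = 1653506564735025/4294967296 ≈ 384987.


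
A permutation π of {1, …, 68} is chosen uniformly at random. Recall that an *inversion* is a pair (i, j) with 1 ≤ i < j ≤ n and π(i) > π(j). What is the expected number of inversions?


Write X = Σ X_I over the C(68, 2) = 2278 pairs i < j, with X_I the indicator of one inversion.
There are 2278 indicators.
For each fixed pair i < j, the values π(i) and π(j) are two distinct elements of {1, …, 68} in uniformly random order; by symmetry P[π(i) > π(j)] = 1/2.
By linearity: E[X] = 2278 · (1/2) = C(68, 2) · (1/2) = 2278/2 = 1139 ≈ 1139.000.

E[X] = 1139 = 1139.000.


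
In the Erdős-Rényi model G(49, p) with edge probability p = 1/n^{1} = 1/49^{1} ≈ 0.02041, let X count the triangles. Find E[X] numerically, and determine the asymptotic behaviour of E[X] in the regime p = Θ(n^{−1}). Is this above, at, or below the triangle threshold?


Number of potential triangles: C(49, 3) = 18424.
Each occurs with probability p³ ≈ (0.02041)³ ≈ 8.499860e-06.
By linearity: E[X] = C(49, 3)·p³ ≈ 18424 · 8.499860e-06 ≈ 0.1566.
Here α = 1, so p = 1/n is exactly at the triangle threshold p ~ 1/n. Asymptotically E[X] → c³/6 = 1³/6 = 1/6 ≈ 0.1667, a bounded constant. In this regime the triangle count is asymptotically Poisson(c³/6).

E[X] ≈ 0.1566; in regime p = Θ(1/n^{1}) E[X] stays bounded (at the triangle threshold p ~ 1/n).


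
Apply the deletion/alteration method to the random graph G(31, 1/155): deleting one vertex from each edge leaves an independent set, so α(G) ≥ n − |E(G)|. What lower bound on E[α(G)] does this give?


E[|E(G)|] = C(31, 2)·p = 465 · (1/155) = 3.
E[α(G)] ≥ n − E[|E(G)|] = 31 − 3 = 28.
Numerically: ≈ 28.00000.
(This is only a lower bound; the true E[α(G)] may be larger.)

E[α(G)] ≥ 28 ≈ 28.00000.


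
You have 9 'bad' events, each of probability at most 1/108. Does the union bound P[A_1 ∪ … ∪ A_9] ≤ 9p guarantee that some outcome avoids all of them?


Union bound: P[∪_{i=1}^{9} A_i] ≤ Σ_i P[A_i] ≤ 9·p = 9·(1/108) = 1/12.
Numerically: 1/12 ≈ 0.0833333.
Is 1/12 < 1? YES.
Since P[∪ A_i] ≤ 1/12 < 1, the complement has P[∩ A_i^c] ≥ 1 − 1/12 = 11/12 > 0, so some outcome avoids every A_i.

9·p = 1/12 ≈ 0.0833333; existence CERTIFIED by the union bound.


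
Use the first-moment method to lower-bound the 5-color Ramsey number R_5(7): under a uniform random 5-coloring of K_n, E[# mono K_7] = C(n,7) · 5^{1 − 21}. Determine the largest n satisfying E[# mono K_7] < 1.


We need C(n, 7) · 5^{1 − 21} < 1, i.e. C(n, 7) < 5^{21 − 1} = 95367431640625.
Check values of n near the boundary:
  n = 334: C(334, 7) = 86359460961576; 86359460961576 < 95367431640625? YES
  n = 335: C(335, 7) = 88202498238195; 88202498238195 < 95367431640625? YES
  n = 336: C(336, 7) = 90079147136880; 90079147136880 < 95367431640625? YES
  n = 337: C(337, 7) = 91989916924632; 91989916924632 < 95367431640625? YES
  n = 338: C(338, 7) = 93935323022736; 93935323022736 < 95367431640625? YES
  n = 339: C(339, 7) = 95915887062372; 95915887062372 < 95367431640625? NO
  n = 340: C(340, 7) = 97932136940560; 97932136940560 < 95367431640625? NO
The largest n with C(n, 7) < 95367431640625 is n = 338 (where E[X] = 93935323022736/95367431640625 ≈ 0.985). Hence R_5(7) > 338, i.e. R_5(7) ≥ 339.

Largest n = 338; hence R_5(7) > 338.


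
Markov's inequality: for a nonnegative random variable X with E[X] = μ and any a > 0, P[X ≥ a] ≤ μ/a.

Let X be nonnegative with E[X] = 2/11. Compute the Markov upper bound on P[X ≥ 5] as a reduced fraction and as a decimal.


μ = E[X] = 2/11, a = 5.
Markov: P[X ≥ 5] ≤ μ/a = (2/11)/5 = 2/55.
Numerically: ≈ 0.036.
(Since a = 5 > μ = 0.182, the bound 2/55 is < 1 and informative.)

P[X ≥ 5] ≤ 2/55 ≈ 0.036.


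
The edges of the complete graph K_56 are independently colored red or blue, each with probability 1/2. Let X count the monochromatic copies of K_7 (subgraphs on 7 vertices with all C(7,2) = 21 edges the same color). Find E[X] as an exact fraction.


Let X = Σ_S X_S over the C(56, 7) = 231917400 subsets S of size 7, where X_S = 1 if the K_7 on S is monochromatic.
For a fixed S, the K_7 on S has C(7, 2) = 21 edges. P[all 21 edges red] = (1/2)^21, and likewise for blue, so P[monochromatic] = 2·(1/2)^21 = 2^{1 − 21} = 1/1048576.
By linearity of expectation: E[X] = C(56, 7) · 2^{1 − 21} = 231917400 · 1/1048576 = 28989675/131072.
Numerically: E[X] ≈ 221.173668.

E[X] = C(56,7)·2^(1−C(7,2)) = 28989675/131072 ≈ 221.173668.


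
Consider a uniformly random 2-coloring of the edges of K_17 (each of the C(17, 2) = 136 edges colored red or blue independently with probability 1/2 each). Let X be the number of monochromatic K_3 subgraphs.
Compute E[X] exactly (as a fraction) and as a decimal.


Let X = Σ_S X_S over the C(17, 3) = 680 subsets S of size 3, where X_S = 1 if the K_3 on S is monochromatic.
For a fixed S, the K_3 on S has C(3, 2) = 3 edges. P[all 3 edges red] = (1/2)^3, and likewise for blue, so P[monochromatic] = 2·(1/2)^3 = 2^{1 − 3} = 1/4.
By linearity of expectation: E[X] = C(17, 3) · 2^{1 − 3} = 680 · 1/4 = 170.
Numerically: E[X] ≈ 170.000000.

E[X] = C(17,3)·2^(1−C(3,2)) = 170 ≈ 170.000000.


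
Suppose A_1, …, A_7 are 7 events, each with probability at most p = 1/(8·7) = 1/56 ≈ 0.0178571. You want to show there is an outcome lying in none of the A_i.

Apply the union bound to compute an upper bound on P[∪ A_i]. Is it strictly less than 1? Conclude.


Union bound: P[∪_{i=1}^{7} A_i] ≤ Σ_i P[A_i] ≤ 7·p = 7·(1/56) = 1/8.
Numerically: 1/8 ≈ 0.1250000.
Is 1/8 < 1? YES.
Since P[∪ A_i] ≤ 1/8 < 1, the complement has P[∩ A_i^c] ≥ 1 − 1/8 = 7/8 > 0, so some outcome avoids every A_i.

7·p = 1/8 ≈ 0.1250000; existence CERTIFIED by the union bound.


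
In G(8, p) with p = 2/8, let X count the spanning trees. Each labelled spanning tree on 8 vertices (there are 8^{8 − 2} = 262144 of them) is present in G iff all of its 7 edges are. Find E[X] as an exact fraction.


K_8 has 8^{8 − 2} = 262144 labelled spanning trees.
For each such spanning tree H, let X_H = 1 if all 7 edges of H are present in G. Then P[X_H = 1] = p^{7} = (1/4)^{7} = 1/16384.
By linearity: E[X] = Σ_H E[X_H] = 262144 · p^{7} = 262144 · 1/16384 = 16.
Numerically: E[X] ≈ 16.

E[X] = 262144 · (1/4)^{7} = 16 ≈ 16.


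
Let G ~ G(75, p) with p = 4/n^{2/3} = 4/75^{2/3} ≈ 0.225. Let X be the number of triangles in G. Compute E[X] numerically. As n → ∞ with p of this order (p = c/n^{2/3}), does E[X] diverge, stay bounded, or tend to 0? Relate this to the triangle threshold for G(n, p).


Number of potential triangles: C(75, 3) = 67525.
Each occurs with probability p³ ≈ (0.225)³ ≈ 1.13778e-02.
By linearity: E[X] = C(75, 3)·p³ ≈ 67525 · 1.13778e-02 ≈ 768.284.
Since α = 2/3 < 1, p = c/n^{2/3} ≫ 1/n is above the triangle threshold p ~ 1/n. Asymptotically E[X] ~ (c³/6)·n^{3(1−α)} = (4³/6)·n^{1} → ∞; triangles are abundant w.h.p.

E[X] ≈ 768.284; in regime p = Θ(1/n^{2/3}) E[X] diverges (above the triangle threshold p ~ 1/n).


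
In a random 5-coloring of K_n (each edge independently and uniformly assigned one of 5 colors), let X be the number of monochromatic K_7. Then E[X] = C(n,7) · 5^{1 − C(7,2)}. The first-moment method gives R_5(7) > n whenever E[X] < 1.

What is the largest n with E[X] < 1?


We need C(n, 7) · 5^{1 − 21} < 1, i.e. C(n, 7) < 5^{21 − 1} = 95367431640625.
Check values of n near the boundary:
  n = 337: C(337, 7) = 91989916924632; 91989916924632 < 95367431640625? YES
  n = 338: C(338, 7) = 93935323022736; 93935323022736 < 95367431640625? YES
  n = 339: C(339, 7) = 95915887062372; 95915887062372 < 95367431640625? NO
The largest n with C(n, 7) < 95367431640625 is n = 338 (where E[X] = 93935323022736/95367431640625 ≈ 0.984983). Hence R_5(7) > 338, i.e. R_5(7) ≥ 339.

Largest n = 338; hence R_5(7) > 338.


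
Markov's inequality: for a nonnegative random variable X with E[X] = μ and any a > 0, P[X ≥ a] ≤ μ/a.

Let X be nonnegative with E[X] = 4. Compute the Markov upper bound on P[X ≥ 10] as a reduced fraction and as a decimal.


μ = E[X] = 4, a = 10.
Markov: P[X ≥ 10] ≤ μ/a = (4)/10 = 2/5.
Numerically: ≈ 0.400.
(Since a = 10 > μ = 4.000, the bound 2/5 is < 1 and informative.)

P[X ≥ 10] ≤ 2/5 ≈ 0.400.


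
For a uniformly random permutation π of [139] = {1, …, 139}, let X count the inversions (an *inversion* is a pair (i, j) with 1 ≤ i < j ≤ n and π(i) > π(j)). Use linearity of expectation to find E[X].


Write X = Σ X_I over the C(139, 2) = 9591 pairs i < j, with X_I the indicator of one inversion.
There are 9591 indicators.
For each fixed pair i < j, the values π(i) and π(j) are two distinct elements of {1, …, 139} in uniformly random order; by symmetry P[π(i) > π(j)] = 1/2.
By linearity: E[X] = 9591 · (1/2) = C(139, 2) · (1/2) = 9591/2 = 9591/2 ≈ 4795.50000.

E[X] = 9591/2 = 4795.50000.


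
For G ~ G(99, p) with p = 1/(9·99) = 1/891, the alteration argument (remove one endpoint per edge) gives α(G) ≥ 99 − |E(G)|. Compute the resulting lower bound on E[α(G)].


E[|E(G)|] = C(99, 2)·p = 4851 · (1/891) = 49/9.
E[α(G)] ≥ n − E[|E(G)|] = 99 − 49/9 = 842/9.
Numerically: ≈ 93.555556.
(This is only a lower bound; the true E[α(G)] may be larger.)

E[α(G)] ≥ 842/9 ≈ 93.555556.


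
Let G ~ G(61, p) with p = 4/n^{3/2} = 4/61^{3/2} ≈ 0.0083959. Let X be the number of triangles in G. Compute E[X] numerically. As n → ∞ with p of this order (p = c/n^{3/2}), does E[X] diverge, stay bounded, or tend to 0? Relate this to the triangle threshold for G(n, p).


Number of potential triangles: C(61, 3) = 35990.
Each occurs with probability p³ ≈ (0.0083959)³ ≈ 5.9182828e-07.
By linearity: E[X] = C(61, 3)·p³ ≈ 35990 · 5.9182828e-07 ≈ 0.02130.
Since α = 3/2 > 1, p = c/n^{3/2} = o(1/n) is below the triangle threshold p ~ 1/n. Asymptotically E[X] ~ (c³/6)·n^{3(1−α)} = (4³/6)·n^{-1.5} → 0, so by Markov's inequality G has no triangles w.h.p.

E[X] ≈ 0.02130; in regime p = Θ(1/n^{3/2}) E[X] tends to 0 (below the triangle threshold p ~ 1/n).


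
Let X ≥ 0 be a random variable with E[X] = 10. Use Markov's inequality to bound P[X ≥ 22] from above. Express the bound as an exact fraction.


μ = E[X] = 10, a = 22.
Markov: P[X ≥ 22] ≤ μ/a = (10)/22 = 5/11.
Numerically: ≈ 0.4545.
(Since a = 22 > μ = 10.0000, the bound 5/11 is < 1 and informative.)

P[X ≥ 22] ≤ 5/11 ≈ 0.4545.


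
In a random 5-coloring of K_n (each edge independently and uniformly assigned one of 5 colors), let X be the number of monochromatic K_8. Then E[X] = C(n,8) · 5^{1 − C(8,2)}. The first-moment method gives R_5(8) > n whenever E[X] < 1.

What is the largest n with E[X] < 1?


We need C(n, 8) · 5^{1 − 28} < 1, i.e. C(n, 8) < 5^{28 − 1} = 7450580596923828125.
Check values of n near the boundary:
  n = 860: C(860, 8) = 7182671140665308145; 7182671140665308145 < 7450580596923828125? YES
  n = 861: C(861, 8) = 7250034996615275865; 7250034996615275865 < 7450580596923828125? YES
  n = 862: C(862, 8) = 7317951015318931845; 7317951015318931845 < 7450580596923828125? YES
  n = 863: C(863, 8) = 7386423071602617757; 7386423071602617757 < 7450580596923828125? YES
  n = 864: C(864, 8) = 7455455062926006708; 7455455062926006708 < 7450580596923828125? NO
  n = 865: C(865, 8) = 7525050909487743060; 7525050909487743060 < 7450580596923828125? NO
  n = 866: C(866, 8) = 7595214554331451620; 7595214554331451620 < 7450580596923828125? NO
The largest n with C(n, 8) < 7450580596923828125 is n = 863 (where E[X] = 7386423071602617757/7450580596923828125 ≈ 0.991389). Hence R_5(8) > 863, i.e. R_5(8) ≥ 864.

Largest n = 863; hence R_5(8) > 863.


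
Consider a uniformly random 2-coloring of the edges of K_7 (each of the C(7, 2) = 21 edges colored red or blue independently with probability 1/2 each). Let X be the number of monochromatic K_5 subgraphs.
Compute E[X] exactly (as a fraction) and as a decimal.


Let X = Σ_S X_S over the C(7, 5) = 21 subsets S of size 5, where X_S = 1 if the K_5 on S is monochromatic.
For a fixed S, the K_5 on S has C(5, 2) = 10 edges. P[all 10 edges red] = (1/2)^10, and likewise for blue, so P[monochromatic] = 2·(1/2)^10 = 2^{1 − 10} = 1/512.
By linearity of expectation: E[X] = C(7, 5) · 2^{1 − 10} = 21 · 1/512 = 21/512.
Numerically: E[X] ≈ 0.041016.

E[X] = C(7,5)·2^(1−C(5,2)) = 21/512 ≈ 0.041016.


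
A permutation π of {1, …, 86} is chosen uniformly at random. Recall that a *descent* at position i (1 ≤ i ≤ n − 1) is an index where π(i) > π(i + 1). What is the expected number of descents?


Write X = Σ X_I over i = 1, …, 85, with X_I the indicator of one descent.
There are 85 indicators.
For each fixed i, the pair (π(i), π(i+1)) is a uniformly random ordered pair of distinct values from {1, …, 86}; by symmetry P[π(i) > π(i+1)] = 1/2.
By linearity: E[X] = 85 · (1/2) = (86 − 1) · (1/2) = 85/2 ≈ 42.50000.

E[X] = 85/2 = 42.50000.


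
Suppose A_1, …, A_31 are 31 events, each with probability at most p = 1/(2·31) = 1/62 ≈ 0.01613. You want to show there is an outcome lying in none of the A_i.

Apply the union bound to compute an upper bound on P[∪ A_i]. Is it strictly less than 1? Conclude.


Union bound: P[∪_{i=1}^{31} A_i] ≤ Σ_i P[A_i] ≤ 31·p = 31·(1/62) = 1/2.
Numerically: 1/2 ≈ 0.50000.
Is 1/2 < 1? YES.
Since P[∪ A_i] ≤ 1/2 < 1, the complement has P[∩ A_i^c] ≥ 1 − 1/2 = 1/2 > 0, so some outcome avoids every A_i.

31·p = 1/2 ≈ 0.50000; existence CERTIFIED by the union bound.


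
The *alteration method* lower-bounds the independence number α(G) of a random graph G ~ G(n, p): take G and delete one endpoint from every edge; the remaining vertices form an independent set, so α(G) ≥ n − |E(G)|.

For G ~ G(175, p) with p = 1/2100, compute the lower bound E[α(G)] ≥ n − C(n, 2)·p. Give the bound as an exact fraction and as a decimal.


E[|E(G)|] = C(175, 2)·p = 15225 · (1/2100) = 29/4.
E[α(G)] ≥ n − E[|E(G)|] = 175 − 29/4 = 671/4.
Numerically: ≈ 167.750.
(This is only a lower bound; the true E[α(G)] may be larger.)

E[α(G)] ≥ 671/4 ≈ 167.750.


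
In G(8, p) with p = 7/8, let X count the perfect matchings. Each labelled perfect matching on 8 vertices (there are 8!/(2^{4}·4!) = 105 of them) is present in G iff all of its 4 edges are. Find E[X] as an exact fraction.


K_8 has 8!/(2^{4}·4!) = 105 labelled perfect matchings.
For each such perfect matching H, let X_H = 1 if all 4 edges of H are present in G. Then P[X_H = 1] = p^{4} = (7/8)^{4} = 2401/4096.
Summing the indicators: E[X] = Σ_H E[X_H] = 105 · p^{4} = 105 · 2401/4096 = 252105/4096.
Numerically: E[X] ≈ 61.55.

E[X] = 105 · (7/8)^{4} = 252105/4096 ≈ 61.55.


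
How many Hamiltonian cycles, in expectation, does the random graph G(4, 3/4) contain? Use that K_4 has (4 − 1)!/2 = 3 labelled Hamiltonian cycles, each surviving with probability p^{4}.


K_4 has (4 − 1)!/2 = 3 labelled Hamiltonian cycles.
For each such Hamiltonian cycle H, let X_H = 1 if all 4 edges of H are present in G. Then P[X_H = 1] = p^{4} = (3/4)^{4} = 81/256.
By linearity: E[X] = Σ_H E[X_H] = 3 · p^{4} = 3 · 81/256 = 243/256.
Numerically: E[X] ≈ 0.949219.

E[X] = 3 · (3/4)^{4} = 243/256 ≈ 0.949219.


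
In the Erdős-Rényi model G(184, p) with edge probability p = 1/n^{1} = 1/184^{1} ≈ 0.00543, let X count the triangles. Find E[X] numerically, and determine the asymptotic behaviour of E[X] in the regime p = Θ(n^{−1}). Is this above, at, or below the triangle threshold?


Number of potential triangles: C(184, 3) = 1021384.
Each occurs with probability p³ ≈ (0.00543)³ ≈ 1.60526e-07.
By linearity: E[X] = C(184, 3)·p³ ≈ 1021384 · 1.60526e-07 ≈ 0.164.
Here α = 1, so p = 1/n is exactly at the triangle threshold p ~ 1/n. Asymptotically E[X] → c³/6 = 1³/6 = 1/6 ≈ 0.167, a bounded constant. In this regime the triangle count is asymptotically Poisson(c³/6).

E[X] ≈ 0.164; in regime p = Θ(1/n^{1}) E[X] stays bounded (at the triangle threshold p ~ 1/n).


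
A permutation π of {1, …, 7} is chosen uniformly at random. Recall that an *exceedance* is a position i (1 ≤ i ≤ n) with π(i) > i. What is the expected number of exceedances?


Write X = Σ_{i=1}^{7} X_i, where X_i = 1_{π(i) > i}.
For each fixed i, π(i) is uniform over {1, …, 7} (marginal of a uniform permutation), so P[π(i) > i] = (n − i)/n. Summing: Σ_{i=1}^{7} (n − i)/n = (0 + 1 + … + 6)/7 = 7(7 − 1)/(2·7) = (7 − 1)/2.
Hence E[X] = Σ_{i=1}^{7} (7 − i)/7 = 3 ≈ 3.0000.

E[X] = 3 = 3.0000.


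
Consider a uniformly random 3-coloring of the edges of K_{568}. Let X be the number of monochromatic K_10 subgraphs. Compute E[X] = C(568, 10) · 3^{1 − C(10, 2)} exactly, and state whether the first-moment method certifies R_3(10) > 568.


E[X] = C(568, 10) · 3^{1 − 45} = 889446337783744949208 · 3^{−44} = 889446337783744949208/984770902183611232881.
As a reduced fraction: E[X] = 98827370864860549912/109418989131512359209 ≈ 0.903201.
Is E[X] < 1? YES.
Since E[X] < 1, there exists a 3-coloring of K_{568} with no monochromatic K_10; hence R_3(10) > 568.

E[X] = 98827370864860549912/109418989131512359209 ≈ 0.903201; E[X] < 1, so R_3(10) > 568.


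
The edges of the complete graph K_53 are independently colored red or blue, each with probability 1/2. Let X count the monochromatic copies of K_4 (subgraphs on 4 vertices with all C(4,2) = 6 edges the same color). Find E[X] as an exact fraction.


Let X = Σ_S X_S over the C(53, 4) = 292825 subsets S of size 4, where X_S = 1 if the K_4 on S is monochromatic.
For a fixed S, the K_4 on S has C(4, 2) = 6 edges. P[all 6 edges red] = (1/2)^6, and likewise for blue, so P[monochromatic] = 2·(1/2)^6 = 2^{1 − 6} = 1/32.
By linearity of expectation: E[X] = C(53, 4) · 2^{1 − 6} = 292825 · 1/32 = 292825/32.
Numerically: E[X] ≈ 9150.78125.

E[X] = C(53,4)·2^(1−C(4,2)) = 292825/32 ≈ 9150.78125.


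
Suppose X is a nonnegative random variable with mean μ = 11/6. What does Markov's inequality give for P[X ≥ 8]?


μ = E[X] = 11/6, a = 8.
Markov: P[X ≥ 8] ≤ μ/a = (11/6)/8 = 11/48.
Numerically: ≈ 0.2292.
(Since a = 8 > μ = 1.8333, the bound 11/48 is < 1 and informative.)

P[X ≥ 8] ≤ 11/48 ≈ 0.2292.


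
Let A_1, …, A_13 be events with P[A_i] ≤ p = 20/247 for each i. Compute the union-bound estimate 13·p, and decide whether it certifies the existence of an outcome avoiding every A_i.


Union bound: P[∪_{i=1}^{13} A_i] ≤ Σ_i P[A_i] ≤ 13·p = 13·(20/247) = 20/19.
Numerically: 20/19 ≈ 1.052632.
Is 20/19 < 1? NO.
Since the bound 20/19 is ≥ 1, the union bound is uninformative here; it does NOT by itself certify existence.

13·p = 20/19 ≈ 1.052632; existence NOT certified by the union bound.


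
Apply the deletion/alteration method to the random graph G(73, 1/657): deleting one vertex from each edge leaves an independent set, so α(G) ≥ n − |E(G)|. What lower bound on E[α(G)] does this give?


E[|E(G)|] = C(73, 2)·p = 2628 · (1/657) = 4.
E[α(G)] ≥ n − E[|E(G)|] = 73 − 4 = 69.
Numerically: ≈ 69.00000.
(This is only a lower bound; the true E[α(G)] may be larger.)

E[α(G)] ≥ 69 ≈ 69.00000.


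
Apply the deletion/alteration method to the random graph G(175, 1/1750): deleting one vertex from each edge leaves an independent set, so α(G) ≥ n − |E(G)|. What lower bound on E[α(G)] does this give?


E[|E(G)|] = C(175, 2)·p = 15225 · (1/1750) = 87/10.
E[α(G)] ≥ n − E[|E(G)|] = 175 − 87/10 = 1663/10.
Numerically: ≈ 166.30000.
(This is only a lower bound; the true E[α(G)] may be larger.)

E[α(G)] ≥ 1663/10 ≈ 166.30000.


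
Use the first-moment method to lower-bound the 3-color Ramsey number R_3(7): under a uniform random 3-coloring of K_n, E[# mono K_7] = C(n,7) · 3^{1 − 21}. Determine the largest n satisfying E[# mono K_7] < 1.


We need C(n, 7) · 3^{1 − 21} < 1, i.e. C(n, 7) < 3^{21 − 1} = 3486784401.
Check values of n near the boundary:
  n = 77: C(77, 7) = 2404808340; 2404808340 < 3486784401? YES
  n = 78: C(78, 7) = 2641902120; 2641902120 < 3486784401? YES
  n = 79: C(79, 7) = 2898753715; 2898753715 < 3486784401? YES
  n = 80: C(80, 7) = 3176716400; 3176716400 < 3486784401? YES
  n = 81: C(81, 7) = 3477216600; 3477216600 < 3486784401? YES
  n = 82: C(82, 7) = 3801756816; 3801756816 < 3486784401? NO
  n = 83: C(83, 7) = 4151918628; 4151918628 < 3486784401? NO
The largest n with C(n, 7) < 3486784401 is n = 81 (where E[X] = 42928600/43046721 ≈ 0.997). Hence R_3(7) > 81, i.e. R_3(7) ≥ 82.

Largest n = 81; hence R_3(7) > 81.


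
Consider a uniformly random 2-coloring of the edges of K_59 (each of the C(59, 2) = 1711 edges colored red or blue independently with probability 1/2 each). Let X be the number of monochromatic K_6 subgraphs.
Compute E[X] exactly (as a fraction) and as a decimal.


Let X = Σ_S X_S over the C(59, 6) = 45057474 subsets S of size 6, where X_S = 1 if the K_6 on S is monochromatic.
For a fixed S, the K_6 on S has C(6, 2) = 15 edges. P[all 15 edges red] = (1/2)^15, and likewise for blue, so P[monochromatic] = 2·(1/2)^15 = 2^{1 − 15} = 1/16384.
Summing: E[X] = C(59, 6) · 2^{1 − 15} = 45057474 · 1/16384 = 22528737/8192.
Numerically: E[X] ≈ 2750.089966.

E[X] = C(59,6)·2^(1−C(6,2)) = 22528737/8192 ≈ 2750.089966.


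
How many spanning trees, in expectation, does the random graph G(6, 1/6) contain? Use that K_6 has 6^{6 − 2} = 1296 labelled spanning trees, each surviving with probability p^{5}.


K_6 has 6^{6 − 2} = 1296 labelled spanning trees.
For each such spanning tree H, let X_H = 1 if all 5 edges of H are present in G. Then P[X_H = 1] = p^{5} = (1/6)^{5} = 1/7776.
By linearity of expectation: E[X] = Σ_H E[X_H] = 1296 · p^{5} = 1296 · 1/7776 = 1/6.
Numerically: E[X] ≈ 0.1667.

E[X] = 1296 · (1/6)^{5} = 1/6 ≈ 0.1667.


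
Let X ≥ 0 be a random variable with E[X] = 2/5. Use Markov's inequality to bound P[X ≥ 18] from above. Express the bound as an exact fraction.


μ = E[X] = 2/5, a = 18.
Markov: P[X ≥ 18] ≤ μ/a = (2/5)/18 = 1/45.
Numerically: ≈ 0.022.
(Since a = 18 > μ = 0.400, the bound 1/45 is < 1 and informative.)

P[X ≥ 18] ≤ 1/45 ≈ 0.022.


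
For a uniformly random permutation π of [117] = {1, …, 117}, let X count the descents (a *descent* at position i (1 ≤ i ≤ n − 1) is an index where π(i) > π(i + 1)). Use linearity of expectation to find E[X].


Write X = Σ X_I over i = 1, …, 116, with X_I the indicator of one descent.
There are 116 indicators.
For each fixed i, the pair (π(i), π(i+1)) is a uniformly random ordered pair of distinct values from {1, …, 117}; by symmetry P[π(i) > π(i+1)] = 1/2.
By linearity: E[X] = 116 · (1/2) = (117 − 1) · (1/2) = 58 ≈ 58.000.

E[X] = 58 = 58.000.


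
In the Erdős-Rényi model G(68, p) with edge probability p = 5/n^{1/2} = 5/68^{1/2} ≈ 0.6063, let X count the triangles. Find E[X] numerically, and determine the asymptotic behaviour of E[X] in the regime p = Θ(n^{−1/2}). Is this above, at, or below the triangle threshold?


Number of potential triangles: C(68, 3) = 50116.
Each occurs with probability p³ ≈ (0.6063)³ ≈ 2.229188e-01.
By linearity: E[X] = C(68, 3)·p³ ≈ 50116 · 2.229188e-01 ≈ 11171.7972.
Since α = 1/2 < 1, p = c/n^{1/2} ≫ 1/n is above the triangle threshold p ~ 1/n. Asymptotically E[X] ~ (c³/6)·n^{3(1−α)} = (5³/6)·n^{1.5} → ∞; triangles are abundant w.h.p.

E[X] ≈ 11171.7972; in regime p = Θ(1/n^{1/2}) E[X] diverges (above the triangle threshold p ~ 1/n).


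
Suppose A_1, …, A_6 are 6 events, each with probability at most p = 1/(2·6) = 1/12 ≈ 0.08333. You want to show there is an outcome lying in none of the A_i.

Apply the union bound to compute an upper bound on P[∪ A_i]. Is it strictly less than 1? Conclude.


Union bound: P[∪_{i=1}^{6} A_i] ≤ Σ_i P[A_i] ≤ 6·p = 6·(1/12) = 1/2.
Numerically: 1/2 ≈ 0.50000.
Is 1/2 < 1? YES.
Since P[∪ A_i] ≤ 1/2 < 1, the complement has P[∩ A_i^c] ≥ 1 − 1/2 = 1/2 > 0, so some outcome avoids every A_i.

6·p = 1/2 ≈ 0.50000; existence CERTIFIED by the union bound.


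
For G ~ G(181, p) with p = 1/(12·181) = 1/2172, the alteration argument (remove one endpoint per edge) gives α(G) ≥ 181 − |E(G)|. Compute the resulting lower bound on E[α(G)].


E[|E(G)|] = C(181, 2)·p = 16290 · (1/2172) = 15/2.
E[α(G)] ≥ n − E[|E(G)|] = 181 − 15/2 = 347/2.
Numerically: ≈ 173.5000.
(This is only a lower bound; the true E[α(G)] may be larger.)

E[α(G)] ≥ 347/2 ≈ 173.5000.


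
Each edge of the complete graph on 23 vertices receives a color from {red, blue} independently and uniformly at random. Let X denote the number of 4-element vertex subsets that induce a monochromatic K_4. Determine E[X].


Let X = Σ_S X_S over the C(23, 4) = 8855 subsets S of size 4, where X_S = 1 if the K_4 on S is monochromatic.
For a fixed S, the K_4 on S has C(4, 2) = 6 edges. P[all 6 edges red] = (1/2)^6, and likewise for blue, so P[monochromatic] = 2·(1/2)^6 = 2^{1 − 6} = 1/32.
By linearity of expectation: E[X] = C(23, 4) · 2^{1 − 6} = 8855 · 1/32 = 8855/32.
Numerically: E[X] ≈ 276.71875.

E[X] = C(23,4)·2^(1−C(4,2)) = 8855/32 ≈ 276.71875.


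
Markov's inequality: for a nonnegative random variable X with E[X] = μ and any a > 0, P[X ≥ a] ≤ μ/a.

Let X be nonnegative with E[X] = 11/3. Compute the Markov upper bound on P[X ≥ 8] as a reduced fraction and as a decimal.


μ = E[X] = 11/3, a = 8.
Markov: P[X ≥ 8] ≤ μ/a = (11/3)/8 = 11/24.
Numerically: ≈ 0.45833.
(Since a = 8 > μ = 3.66667, the bound 11/24 is < 1 and informative.)

P[X ≥ 8] ≤ 11/24 ≈ 0.45833.


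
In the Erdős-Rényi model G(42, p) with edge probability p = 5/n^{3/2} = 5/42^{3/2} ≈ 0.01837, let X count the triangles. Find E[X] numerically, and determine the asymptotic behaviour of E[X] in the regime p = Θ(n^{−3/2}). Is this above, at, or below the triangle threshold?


Number of potential triangles: C(42, 3) = 11480.
Each occurs with probability p³ ≈ (0.01837)³ ≈ 6.198523e-06.
By linearity: E[X] = C(42, 3)·p³ ≈ 11480 · 6.198523e-06 ≈ 0.0712.
Since α = 3/2 > 1, p = c/n^{3/2} = o(1/n) is below the triangle threshold p ~ 1/n. Asymptotically E[X] ~ (c³/6)·n^{3(1−α)} = (5³/6)·n^{-1.5} → 0, so by Markov's inequality G has no triangles w.h.p.

E[X] ≈ 0.0712; in regime p = Θ(1/n^{3/2}) E[X] tends to 0 (below the triangle threshold p ~ 1/n).


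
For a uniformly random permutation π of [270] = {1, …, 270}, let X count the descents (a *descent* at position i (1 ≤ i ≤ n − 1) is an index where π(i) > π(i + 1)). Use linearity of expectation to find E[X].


Write X = Σ X_I over i = 1, …, 269, with X_I the indicator of one descent.
There are 269 indicators.
For each fixed i, the pair (π(i), π(i+1)) is a uniformly random ordered pair of distinct values from {1, …, 270}; by symmetry P[π(i) > π(i+1)] = 1/2.
By linearity: E[X] = 269 · (1/2) = (270 − 1) · (1/2) = 269/2 ≈ 134.50000.

E[X] = 269/2 = 134.50000.


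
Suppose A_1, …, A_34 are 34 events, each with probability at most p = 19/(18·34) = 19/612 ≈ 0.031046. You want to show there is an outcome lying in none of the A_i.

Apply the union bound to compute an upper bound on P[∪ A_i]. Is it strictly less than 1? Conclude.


Union bound: P[∪_{i=1}^{34} A_i] ≤ Σ_i P[A_i] ≤ 34·p = 34·(19/612) = 19/18.
Numerically: 19/18 ≈ 1.055556.
Is 19/18 < 1? NO.
Since the bound 19/18 is ≥ 1, the union bound is uninformative here; it does NOT by itself certify existence.

34·p = 19/18 ≈ 1.055556; existence NOT certified by the union bound.


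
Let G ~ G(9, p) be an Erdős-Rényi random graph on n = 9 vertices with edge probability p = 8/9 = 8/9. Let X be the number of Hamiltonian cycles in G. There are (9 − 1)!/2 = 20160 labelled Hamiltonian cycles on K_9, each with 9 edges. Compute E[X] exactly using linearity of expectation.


K_9 has (9 − 1)!/2 = 20160 labelled Hamiltonian cycles.
For each such Hamiltonian cycle H, let X_H = 1 if all 9 edges of H are present in G. Then P[X_H = 1] = p^{9} = (8/9)^{9} = 134217728/387420489.
Summing the indicators: E[X] = Σ_H E[X_H] = 20160 · p^{9} = 20160 · 134217728/387420489 = 300647710720/43046721.
Numerically: E[X] ≈ 6984.2.

E[X] = 20160 · (8/9)^{9} = 300647710720/43046721 ≈ 6984.2.


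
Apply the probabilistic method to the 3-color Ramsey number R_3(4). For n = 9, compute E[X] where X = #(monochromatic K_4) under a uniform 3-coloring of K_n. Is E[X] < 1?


E[X] = C(9, 4) · 3^{1 − 6} = 126 · 3^{−5} = 126/243.
As a reduced fraction: E[X] = 14/27 ≈ 0.5185.
Is E[X] < 1? YES.
Since E[X] < 1, there exists a 3-coloring of K_{9} with no monochromatic K_4; hence R_3(4) > 9.

E[X] = 14/27 ≈ 0.5185; E[X] < 1, so R_3(4) > 9.


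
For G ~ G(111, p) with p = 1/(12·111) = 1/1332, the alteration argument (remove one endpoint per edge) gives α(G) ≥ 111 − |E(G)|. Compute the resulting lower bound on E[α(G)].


E[|E(G)|] = C(111, 2)·p = 6105 · (1/1332) = 55/12.
E[α(G)] ≥ n − E[|E(G)|] = 111 − 55/12 = 1277/12.
Numerically: ≈ 106.416667.
(This is only a lower bound; the true E[α(G)] may be larger.)

E[α(G)] ≥ 1277/12 ≈ 106.416667.


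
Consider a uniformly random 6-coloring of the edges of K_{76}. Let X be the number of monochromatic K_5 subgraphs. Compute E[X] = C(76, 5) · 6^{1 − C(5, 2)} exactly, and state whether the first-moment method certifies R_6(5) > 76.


E[X] = C(76, 5) · 6^{1 − 10} = 18474840 · 6^{−9} = 18474840/10077696.
As a reduced fraction: E[X] = 256595/139968 ≈ 1.833240.
Is E[X] < 1? NO.
Since E[X] ≥ 1, the first-moment bound is inconclusive at n = 76; it does NOT by itself certify R_6(5) > 76.

E[X] = 256595/139968 ≈ 1.833240; E[X] ≥ 1; first-moment method inconclusive here.


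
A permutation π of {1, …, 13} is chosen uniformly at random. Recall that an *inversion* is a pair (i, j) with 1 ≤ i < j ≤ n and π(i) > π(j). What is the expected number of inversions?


Write X = Σ X_I over the C(13, 2) = 78 pairs i < j, with X_I the indicator of one inversion.
There are 78 indicators.
For each fixed pair i < j, the values π(i) and π(j) are two distinct elements of {1, …, 13} in uniformly random order; by symmetry P[π(i) > π(j)] = 1/2.
By linearity: E[X] = 78 · (1/2) = C(13, 2) · (1/2) = 78/2 = 39 ≈ 39.00000.

E[X] = 39 = 39.00000.


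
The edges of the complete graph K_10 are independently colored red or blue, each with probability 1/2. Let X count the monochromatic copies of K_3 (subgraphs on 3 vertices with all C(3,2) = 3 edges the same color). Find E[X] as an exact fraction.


Let X = Σ_S X_S over the C(10, 3) = 120 subsets S of size 3, where X_S = 1 if the K_3 on S is monochromatic.
For a fixed S, the K_3 on S has C(3, 2) = 3 edges. P[all 3 edges red] = (1/2)^3, and likewise for blue, so P[monochromatic] = 2·(1/2)^3 = 2^{1 − 3} = 1/4.
Summing: E[X] = C(10, 3) · 2^{1 − 3} = 120 · 1/4 = 30.
Numerically: E[X] ≈ 30.000000.

E[X] = C(10,3)·2^(1−C(3,2)) = 30 ≈ 30.000000.


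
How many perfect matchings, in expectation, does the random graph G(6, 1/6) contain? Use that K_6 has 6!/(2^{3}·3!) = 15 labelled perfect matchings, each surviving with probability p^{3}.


K_6 has 6!/(2^{3}·3!) = 15 labelled perfect matchings.
For each such perfect matching H, let X_H = 1 if all 3 edges of H are present in G. Then P[X_H = 1] = p^{3} = (1/6)^{3} = 1/216.
By linearity: E[X] = Σ_H E[X_H] = 15 · p^{3} = 15 · 1/216 = 5/72.
Numerically: E[X] ≈ 0.0694444.

E[X] = 15 · (1/6)^{3} = 5/72 ≈ 0.0694444.


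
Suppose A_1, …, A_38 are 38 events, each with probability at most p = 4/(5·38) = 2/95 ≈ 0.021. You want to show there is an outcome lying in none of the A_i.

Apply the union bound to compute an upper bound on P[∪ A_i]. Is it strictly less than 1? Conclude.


Union bound: P[∪_{i=1}^{38} A_i] ≤ Σ_i P[A_i] ≤ 38·p = 38·(2/95) = 4/5.
Numerically: 4/5 ≈ 0.800.
Is 4/5 < 1? YES.
Since P[∪ A_i] ≤ 4/5 < 1, the complement has P[∩ A_i^c] ≥ 1 − 4/5 = 1/5 > 0, so some outcome avoids every A_i.

38·p = 4/5 ≈ 0.800; existence CERTIFIED by the union bound.


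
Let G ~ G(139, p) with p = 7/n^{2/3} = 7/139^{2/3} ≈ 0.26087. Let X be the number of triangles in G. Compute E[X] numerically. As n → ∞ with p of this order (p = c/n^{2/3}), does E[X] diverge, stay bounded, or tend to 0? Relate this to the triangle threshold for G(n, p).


Number of potential triangles: C(139, 3) = 437989.
Each occurs with probability p³ ≈ (0.26087)³ ≈ 1.7752704e-02.
By linearity: E[X] = C(139, 3)·p³ ≈ 437989 · 1.7752704e-02 ≈ 7775.48921.
Since α = 2/3 < 1, p = c/n^{2/3} ≫ 1/n is above the triangle threshold p ~ 1/n. Asymptotically E[X] ~ (c³/6)·n^{3(1−α)} = (7³/6)·n^{1} → ∞; triangles are abundant w.h.p.

E[X] ≈ 7775.48921; in regime p = Θ(1/n^{2/3}) E[X] diverges (above the triangle threshold p ~ 1/n).


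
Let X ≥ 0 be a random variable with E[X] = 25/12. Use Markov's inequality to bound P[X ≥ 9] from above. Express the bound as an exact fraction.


μ = E[X] = 25/12, a = 9.
Markov: P[X ≥ 9] ≤ μ/a = (25/12)/9 = 25/108.
Numerically: ≈ 0.231.
(Since a = 9 > μ = 2.083, the bound 25/108 is < 1 and informative.)

P[X ≥ 9] ≤ 25/108 ≈ 0.231.


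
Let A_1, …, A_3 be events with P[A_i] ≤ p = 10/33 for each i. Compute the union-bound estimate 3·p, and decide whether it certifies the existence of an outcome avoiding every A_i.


Union bound: P[∪_{i=1}^{3} A_i] ≤ Σ_i P[A_i] ≤ 3·p = 3·(10/33) = 10/11.
Numerically: 10/11 ≈ 0.909.
Is 10/11 < 1? YES.
Since P[∪ A_i] ≤ 10/11 < 1, the complement has P[∩ A_i^c] ≥ 1 − 10/11 = 1/11 > 0, so some outcome avoids every A_i.

3·p = 10/11 ≈ 0.909; existence CERTIFIED by the union bound.


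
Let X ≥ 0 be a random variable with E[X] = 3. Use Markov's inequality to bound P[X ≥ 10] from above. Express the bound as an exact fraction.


μ = E[X] = 3, a = 10.
Markov: P[X ≥ 10] ≤ μ/a = (3)/10 = 3/10.
Numerically: ≈ 0.300.
(Since a = 10 > μ = 3.000, the bound 3/10 is < 1 and informative.)

P[X ≥ 10] ≤ 3/10 ≈ 0.300.


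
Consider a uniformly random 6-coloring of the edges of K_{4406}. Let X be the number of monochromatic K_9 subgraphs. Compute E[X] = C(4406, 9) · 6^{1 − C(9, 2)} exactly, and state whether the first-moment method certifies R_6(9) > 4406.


E[X] = C(4406, 9) · 6^{1 − 36} = 1710356485221788389505285700 · 6^{−35} = 1710356485221788389505285700/1719070799748422591028658176.
As a reduced fraction: E[X] = 142529707101815699125440475/143255899979035215919054848 ≈ 0.995.
Is E[X] < 1? YES.
Since E[X] < 1, there exists a 6-coloring of K_{4406} with no monochromatic K_9; hence R_6(9) > 4406.

E[X] = 142529707101815699125440475/143255899979035215919054848 ≈ 0.995; E[X] < 1, so R_6(9) > 4406.


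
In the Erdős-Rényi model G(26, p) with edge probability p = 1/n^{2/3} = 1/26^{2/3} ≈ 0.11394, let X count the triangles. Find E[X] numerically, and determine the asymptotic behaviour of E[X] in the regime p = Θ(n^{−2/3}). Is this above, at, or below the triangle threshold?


Number of potential triangles: C(26, 3) = 2600.
Each occurs with probability p³ ≈ (0.11394)³ ≈ 1.4792899e-03.
By linearity: E[X] = C(26, 3)·p³ ≈ 2600 · 1.4792899e-03 ≈ 3.84615.
Since α = 2/3 < 1, p = c/n^{2/3} ≫ 1/n is above the triangle threshold p ~ 1/n. Asymptotically E[X] ~ (c³/6)·n^{3(1−α)} = (1³/6)·n^{1} → ∞; triangles are abundant w.h.p.

E[X] ≈ 3.84615; in regime p = Θ(1/n^{2/3}) E[X] diverges (above the triangle threshold p ~ 1/n).


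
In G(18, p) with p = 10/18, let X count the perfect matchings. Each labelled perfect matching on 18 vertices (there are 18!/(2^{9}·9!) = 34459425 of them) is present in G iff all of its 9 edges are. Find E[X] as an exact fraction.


K_18 has 18!/(2^{9}·9!) = 34459425 labelled perfect matchings.
For each such perfect matching H, let X_H = 1 if all 9 edges of H are present in G. Then P[X_H = 1] = p^{9} = (5/9)^{9} = 1953125/387420489.
By linearity of expectation: E[X] = Σ_H E[X_H] = 34459425 · p^{9} = 34459425 · 1953125/387420489 = 830908203125/4782969.
Numerically: E[X] ≈ 1.737e+05.

E[X] = 34459425 · (5/9)^{9} = 830908203125/4782969 ≈ 1.737e+05.


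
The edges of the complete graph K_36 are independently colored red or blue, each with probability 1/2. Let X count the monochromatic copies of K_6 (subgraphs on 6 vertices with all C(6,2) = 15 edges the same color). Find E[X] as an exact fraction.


Let X = Σ_S X_S over the C(36, 6) = 1947792 subsets S of size 6, where X_S = 1 if the K_6 on S is monochromatic.
For a fixed S, the K_6 on S has C(6, 2) = 15 edges. P[all 15 edges red] = (1/2)^15, and likewise for blue, so P[monochromatic] = 2·(1/2)^15 = 2^{1 − 15} = 1/16384.
Summing: E[X] = C(36, 6) · 2^{1 − 15} = 1947792 · 1/16384 = 121737/1024.
Numerically: E[X] ≈ 118.88379.

E[X] = C(36,6)·2^(1−C(6,2)) = 121737/1024 ≈ 118.88379.


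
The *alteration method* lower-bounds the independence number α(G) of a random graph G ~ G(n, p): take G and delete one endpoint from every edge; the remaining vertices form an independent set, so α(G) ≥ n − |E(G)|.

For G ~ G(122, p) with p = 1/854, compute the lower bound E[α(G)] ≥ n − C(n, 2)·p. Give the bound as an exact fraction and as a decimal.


E[|E(G)|] = C(122, 2)·p = 7381 · (1/854) = 121/14.
E[α(G)] ≥ n − E[|E(G)|] = 122 − 121/14 = 1587/14.
Numerically: ≈ 113.357.
(This is only a lower bound; the true E[α(G)] may be larger.)

E[α(G)] ≥ 1587/14 ≈ 113.357.


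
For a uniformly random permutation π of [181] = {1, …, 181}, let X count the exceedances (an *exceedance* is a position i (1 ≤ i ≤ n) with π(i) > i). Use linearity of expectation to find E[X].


Write X = Σ_{i=1}^{181} X_i, where X_i = 1_{π(i) > i}.
For each fixed i, π(i) is uniform over {1, …, 181} (marginal of a uniform permutation), so P[π(i) > i] = (n − i)/n. Summing: Σ_{i=1}^{181} (n − i)/n = (0 + 1 + … + 180)/181 = 181(181 − 1)/(2·181) = (181 − 1)/2.
Hence E[X] = Σ_{i=1}^{181} (181 − i)/181 = 90 ≈ 90.0000.

E[X] = 90 = 90.0000.


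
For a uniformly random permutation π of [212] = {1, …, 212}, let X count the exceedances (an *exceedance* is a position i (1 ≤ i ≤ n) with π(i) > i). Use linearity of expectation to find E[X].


Write X = Σ_{i=1}^{212} X_i, where X_i = 1_{π(i) > i}.
For each fixed i, π(i) is uniform over {1, …, 212} (marginal of a uniform permutation), so P[π(i) > i] = (n − i)/n. Summing: Σ_{i=1}^{212} (n − i)/n = (0 + 1 + … + 211)/212 = 212(212 − 1)/(2·212) = (212 − 1)/2.
Hence E[X] = Σ_{i=1}^{212} (212 − i)/212 = 211/2 ≈ 105.500.

E[X] = 211/2 = 105.500.


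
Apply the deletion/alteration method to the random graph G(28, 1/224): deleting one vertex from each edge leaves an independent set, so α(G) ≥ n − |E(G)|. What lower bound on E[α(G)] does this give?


E[|E(G)|] = C(28, 2)·p = 378 · (1/224) = 27/16.
E[α(G)] ≥ n − E[|E(G)|] = 28 − 27/16 = 421/16.
Numerically: ≈ 26.312500.
(This is only a lower bound; the true E[α(G)] may be larger.)

E[α(G)] ≥ 421/16 ≈ 26.312500.


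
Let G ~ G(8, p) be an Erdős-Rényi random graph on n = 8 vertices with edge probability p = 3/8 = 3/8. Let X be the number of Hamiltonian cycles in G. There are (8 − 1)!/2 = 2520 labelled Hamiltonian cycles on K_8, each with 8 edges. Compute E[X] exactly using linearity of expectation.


K_8 has (8 − 1)!/2 = 2520 labelled Hamiltonian cycles.
For each such Hamiltonian cycle H, let X_H = 1 if all 8 edges of H are present in G. Then P[X_H = 1] = p^{8} = (3/8)^{8} = 6561/16777216.
By linearity of expectation: E[X] = Σ_H E[X_H] = 2520 · p^{8} = 2520 · 6561/16777216 = 2066715/2097152.
Numerically: E[X] ≈ 0.985.

E[X] = 2520 · (3/8)^{8} = 2066715/2097152 ≈ 0.985.
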